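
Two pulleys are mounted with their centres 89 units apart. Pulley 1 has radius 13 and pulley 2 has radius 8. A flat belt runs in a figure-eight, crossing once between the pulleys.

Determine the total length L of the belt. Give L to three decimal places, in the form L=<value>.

L=248.952

crossed belt: β = asin((r1+r2)/C) = asin(21/89) = 13.6479°
wrap1 = wrap2 = π + 2β = 207.2959°
tangent length = C·cosβ = 86.4870
L = (r1+r2)·wrap + 2·C·cosβ = 21·3.6180 + 2·86.4870 = 248.9519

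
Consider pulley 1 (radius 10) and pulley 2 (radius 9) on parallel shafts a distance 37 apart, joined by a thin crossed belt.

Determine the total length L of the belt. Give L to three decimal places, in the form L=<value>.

L=143.681

crossed belt: β = asin((r1+r2)/C) = asin(19/37) = 30.8981°
wrap1 = wrap2 = π + 2β = 241.7963°
tangent length = C·cosβ = 31.7490
L = (r1+r2)·wrap + 2·C·cosβ = 19·4.2201 + 2·31.7490 = 143.6807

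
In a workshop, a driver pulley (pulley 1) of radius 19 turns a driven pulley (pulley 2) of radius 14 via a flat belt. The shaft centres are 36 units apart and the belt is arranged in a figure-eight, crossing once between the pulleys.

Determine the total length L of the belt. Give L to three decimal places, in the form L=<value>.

L=208.985

crossed belt: β = asin((r1+r2)/C) = asin(33/36) = 66.4435°
wrap1 = wrap2 = π + 2β = 312.8871°
tangent length = C·cosβ = 14.3875
L = (r1+r2)·wrap + 2·C·cosβ = 33·5.4609 + 2·14.3875 = 208.9850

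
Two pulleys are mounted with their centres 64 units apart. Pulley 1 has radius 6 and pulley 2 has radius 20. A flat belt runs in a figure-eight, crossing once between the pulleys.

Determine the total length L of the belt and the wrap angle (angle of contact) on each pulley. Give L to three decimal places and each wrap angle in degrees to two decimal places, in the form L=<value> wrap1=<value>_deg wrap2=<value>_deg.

crossed belt: β = asin((r1+r2)/C) = asin(26/64) = 23.9695°
wrap1 = wrap2 = π + 2β = 227.9390°
tangent length = C·cosβ = 58.4808
L = (r1+r2)·wrap + 2·C·cosβ = 26·3.9783 + 2·58.4808 = 220.3970

L=220.397 wrap1=227.94_deg wrap2=227.94_deg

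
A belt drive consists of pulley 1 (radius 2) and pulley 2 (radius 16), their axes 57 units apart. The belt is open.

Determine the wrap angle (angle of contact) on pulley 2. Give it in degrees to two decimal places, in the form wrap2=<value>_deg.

wrap2=208.44_deg

open belt: β = asin((r2−r1)/C) = asin(14/57) = 14.2181°
wrap1 = π − 2β = 151.5638°
wrap2 = π + 2β = 208.4362°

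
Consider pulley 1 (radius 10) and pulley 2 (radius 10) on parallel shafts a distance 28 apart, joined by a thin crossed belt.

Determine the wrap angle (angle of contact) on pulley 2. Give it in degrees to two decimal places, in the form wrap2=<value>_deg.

crossed belt: β = asin((r1+r2)/C) = asin(20/28) = 45.5847°
wrap1 = wrap2 = π + 2β = 271.1694°

wrap2=271.17_deg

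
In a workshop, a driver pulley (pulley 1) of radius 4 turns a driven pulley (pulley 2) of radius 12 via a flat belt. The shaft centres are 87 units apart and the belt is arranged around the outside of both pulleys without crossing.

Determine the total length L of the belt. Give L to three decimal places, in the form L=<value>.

open belt: β = asin((r2−r1)/C) = asin(8/87) = 5.2760°
wrap1 = π − 2β = 169.4479°
wrap2 = π + 2β = 190.5521°
tangent length = C·cosβ = 86.6314
L = r1·wrap1 + r2·wrap2 + 2·C·cosβ = 4·2.9574 + 12·3.3258 + 2·86.6314 = 225.0016

L=225.002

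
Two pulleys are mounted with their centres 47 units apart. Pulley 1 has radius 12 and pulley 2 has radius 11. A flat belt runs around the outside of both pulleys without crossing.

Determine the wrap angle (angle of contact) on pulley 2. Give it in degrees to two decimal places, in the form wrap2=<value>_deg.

open belt: β = asin((r2−r1)/C) = asin(-1/47) = -1.2192°
wrap1 = π − 2β = 182.4383°
wrap2 = π + 2β = 177.5617°

wrap2=177.56_deg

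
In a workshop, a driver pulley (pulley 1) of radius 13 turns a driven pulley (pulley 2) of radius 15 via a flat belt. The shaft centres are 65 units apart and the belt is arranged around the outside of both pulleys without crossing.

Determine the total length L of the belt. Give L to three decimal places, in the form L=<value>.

open belt: β = asin((r2−r1)/C) = asin(2/65) = 1.7632°
wrap1 = π − 2β = 176.4735°
wrap2 = π + 2β = 183.5265°
tangent length = C·cosβ = 64.9692
L = r1·wrap1 + r2·wrap2 + 2·C·cosβ = 13·3.0800 + 15·3.2031 + 2·64.9692 = 218.0261

L=218.026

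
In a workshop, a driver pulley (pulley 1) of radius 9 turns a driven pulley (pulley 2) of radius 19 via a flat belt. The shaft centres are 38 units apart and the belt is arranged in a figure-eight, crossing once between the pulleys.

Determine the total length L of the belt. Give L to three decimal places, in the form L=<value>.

crossed belt: β = asin((r1+r2)/C) = asin(28/38) = 47.4631°
wrap1 = wrap2 = π + 2β = 274.9262°
tangent length = C·cosβ = 25.6905
L = (r1+r2)·wrap + 2·C·cosβ = 28·4.7984 + 2·25.6905 = 185.7352

L=185.735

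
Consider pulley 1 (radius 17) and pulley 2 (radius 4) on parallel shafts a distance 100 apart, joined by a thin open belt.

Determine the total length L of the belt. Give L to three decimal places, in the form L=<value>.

L=267.666

open belt: β = asin((r2−r1)/C) = asin(-13/100) = -7.4696°
wrap1 = π − 2β = 194.9392°
wrap2 = π + 2β = 165.0608°
tangent length = C·cosβ = 99.1514
L = r1·wrap1 + r2·wrap2 + 2·C·cosβ = 17·3.4023 + 4·2.8809 + 2·99.1514 = 267.6658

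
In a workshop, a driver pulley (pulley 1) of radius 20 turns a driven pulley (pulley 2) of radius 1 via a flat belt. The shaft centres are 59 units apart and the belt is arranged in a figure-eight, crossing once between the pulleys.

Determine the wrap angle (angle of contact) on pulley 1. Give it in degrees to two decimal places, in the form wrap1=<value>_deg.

crossed belt: β = asin((r1+r2)/C) = asin(21/59) = 20.8506°
wrap1 = wrap2 = π + 2β = 221.7012°

wrap1=221.70_deg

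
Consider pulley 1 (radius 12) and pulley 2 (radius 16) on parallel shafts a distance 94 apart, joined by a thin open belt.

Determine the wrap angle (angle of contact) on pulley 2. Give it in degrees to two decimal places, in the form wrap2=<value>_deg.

wrap2=184.88_deg

open belt: β = asin((r2−r1)/C) = asin(4/94) = 2.4389°
wrap1 = π − 2β = 175.1223°
wrap2 = π + 2β = 184.8777°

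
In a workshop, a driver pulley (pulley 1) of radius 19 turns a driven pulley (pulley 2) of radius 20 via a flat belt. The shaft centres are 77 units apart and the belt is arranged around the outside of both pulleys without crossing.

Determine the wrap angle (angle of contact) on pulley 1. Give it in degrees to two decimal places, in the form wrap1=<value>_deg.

open belt: β = asin((r2−r1)/C) = asin(1/77) = 0.7441°
wrap1 = π − 2β = 178.5118°
wrap2 = π + 2β = 181.4882°

wrap1=178.51_deg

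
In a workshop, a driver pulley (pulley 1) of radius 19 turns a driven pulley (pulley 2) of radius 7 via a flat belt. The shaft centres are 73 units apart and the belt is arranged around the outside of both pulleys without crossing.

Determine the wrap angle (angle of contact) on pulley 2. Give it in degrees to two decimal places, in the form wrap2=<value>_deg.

wrap2=161.08_deg

open belt: β = asin((r2−r1)/C) = asin(-12/73) = -9.4614°
wrap1 = π − 2β = 198.9229°
wrap2 = π + 2β = 161.0771°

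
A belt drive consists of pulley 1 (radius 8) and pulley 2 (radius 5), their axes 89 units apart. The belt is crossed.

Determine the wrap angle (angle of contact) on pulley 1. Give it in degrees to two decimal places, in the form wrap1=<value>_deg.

crossed belt: β = asin((r1+r2)/C) = asin(13/89) = 8.3991°
wrap1 = wrap2 = π + 2β = 196.7982°

wrap1=196.80_deg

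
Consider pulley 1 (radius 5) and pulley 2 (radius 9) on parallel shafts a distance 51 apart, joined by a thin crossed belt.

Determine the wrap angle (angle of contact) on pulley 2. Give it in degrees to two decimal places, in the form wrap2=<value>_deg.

wrap2=211.87_deg

crossed belt: β = asin((r1+r2)/C) = asin(14/51) = 15.9328°
wrap1 = wrap2 = π + 2β = 211.8656°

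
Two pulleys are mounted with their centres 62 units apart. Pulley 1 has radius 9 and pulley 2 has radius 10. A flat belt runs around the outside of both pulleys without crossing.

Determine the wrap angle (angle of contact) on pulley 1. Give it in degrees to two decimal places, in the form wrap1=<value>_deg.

wrap1=178.15_deg

open belt: β = asin((r2−r1)/C) = asin(1/62) = 0.9242°
wrap1 = π − 2β = 178.1517°
wrap2 = π + 2β = 181.8483°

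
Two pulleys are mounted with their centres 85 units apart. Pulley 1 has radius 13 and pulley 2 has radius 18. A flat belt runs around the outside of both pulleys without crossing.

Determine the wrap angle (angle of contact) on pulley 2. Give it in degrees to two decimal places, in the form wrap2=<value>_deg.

wrap2=186.74_deg

open belt: β = asin((r2−r1)/C) = asin(5/85) = 3.3723°
wrap1 = π − 2β = 173.2554°
wrap2 = π + 2β = 186.7446°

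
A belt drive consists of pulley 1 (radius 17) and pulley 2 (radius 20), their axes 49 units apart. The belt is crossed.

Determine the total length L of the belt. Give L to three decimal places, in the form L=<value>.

crossed belt: β = asin((r1+r2)/C) = asin(37/49) = 49.0343°
wrap1 = wrap2 = π + 2β = 278.0686°
tangent length = C·cosβ = 32.1248
L = (r1+r2)·wrap + 2·C·cosβ = 37·4.8532 + 2·32.1248 = 243.8184

L=243.818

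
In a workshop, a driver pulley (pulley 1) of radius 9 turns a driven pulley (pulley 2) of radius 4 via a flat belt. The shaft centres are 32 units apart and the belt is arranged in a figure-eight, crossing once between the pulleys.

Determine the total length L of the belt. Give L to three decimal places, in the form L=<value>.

crossed belt: β = asin((r1+r2)/C) = asin(13/32) = 23.9695°
wrap1 = wrap2 = π + 2β = 227.9390°
tangent length = C·cosβ = 29.2404
L = (r1+r2)·wrap + 2·C·cosβ = 13·3.9783 + 2·29.2404 = 110.1985

L=110.198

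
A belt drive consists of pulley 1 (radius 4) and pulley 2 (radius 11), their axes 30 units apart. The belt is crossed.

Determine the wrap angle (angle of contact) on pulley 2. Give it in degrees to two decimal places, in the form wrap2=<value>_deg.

crossed belt: β = asin((r1+r2)/C) = asin(15/30) = 30.0000°
wrap1 = wrap2 = π + 2β = 240.0000°

wrap2=240.00_deg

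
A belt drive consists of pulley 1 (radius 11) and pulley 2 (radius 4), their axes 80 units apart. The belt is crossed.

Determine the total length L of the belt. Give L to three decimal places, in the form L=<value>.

crossed belt: β = asin((r1+r2)/C) = asin(15/80) = 10.8069°
wrap1 = wrap2 = π + 2β = 201.6138°
tangent length = C·cosβ = 78.5812
L = (r1+r2)·wrap + 2·C·cosβ = 15·3.5188 + 2·78.5812 = 209.9447

L=209.945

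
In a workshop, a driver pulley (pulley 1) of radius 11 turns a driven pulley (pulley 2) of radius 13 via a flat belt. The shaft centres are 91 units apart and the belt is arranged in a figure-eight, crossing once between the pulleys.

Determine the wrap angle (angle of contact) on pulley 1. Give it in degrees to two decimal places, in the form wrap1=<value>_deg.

wrap1=210.58_deg

crossed belt: β = asin((r1+r2)/C) = asin(24/91) = 15.2919°
wrap1 = wrap2 = π + 2β = 210.5837°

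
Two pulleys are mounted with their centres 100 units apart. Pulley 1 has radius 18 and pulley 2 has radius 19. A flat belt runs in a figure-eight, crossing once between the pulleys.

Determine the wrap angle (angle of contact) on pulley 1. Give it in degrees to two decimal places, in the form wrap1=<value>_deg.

wrap1=223.43_deg

crossed belt: β = asin((r1+r2)/C) = asin(37/100) = 21.7156°
wrap1 = wrap2 = π + 2β = 223.4312°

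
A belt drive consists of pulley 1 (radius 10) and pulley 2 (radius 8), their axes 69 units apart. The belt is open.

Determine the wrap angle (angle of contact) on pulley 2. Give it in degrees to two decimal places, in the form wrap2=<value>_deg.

wrap2=176.68_deg

open belt: β = asin((r2−r1)/C) = asin(-2/69) = -1.6610°
wrap1 = π − 2β = 183.3220°
wrap2 = π + 2β = 176.6780°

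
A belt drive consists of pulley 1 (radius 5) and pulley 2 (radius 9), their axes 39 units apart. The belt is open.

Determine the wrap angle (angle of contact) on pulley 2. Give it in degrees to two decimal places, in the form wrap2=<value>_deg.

open belt: β = asin((r2−r1)/C) = asin(4/39) = 5.8868°
wrap1 = π − 2β = 168.2263°
wrap2 = π + 2β = 191.7737°

wrap2=191.77_deg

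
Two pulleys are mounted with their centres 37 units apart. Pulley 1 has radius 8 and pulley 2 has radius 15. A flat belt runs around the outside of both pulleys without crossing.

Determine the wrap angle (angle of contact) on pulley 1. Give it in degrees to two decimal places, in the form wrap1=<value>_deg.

open belt: β = asin((r2−r1)/C) = asin(7/37) = 10.9055°
wrap1 = π − 2β = 158.1891°
wrap2 = π + 2β = 201.8109°

wrap1=158.19_deg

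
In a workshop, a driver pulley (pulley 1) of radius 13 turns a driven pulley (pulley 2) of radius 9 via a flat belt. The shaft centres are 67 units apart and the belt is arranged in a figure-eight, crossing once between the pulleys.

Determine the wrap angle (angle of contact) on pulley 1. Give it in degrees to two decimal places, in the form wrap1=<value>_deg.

wrap1=218.34_deg

crossed belt: β = asin((r1+r2)/C) = asin(22/67) = 19.1692°
wrap1 = wrap2 = π + 2β = 218.3383°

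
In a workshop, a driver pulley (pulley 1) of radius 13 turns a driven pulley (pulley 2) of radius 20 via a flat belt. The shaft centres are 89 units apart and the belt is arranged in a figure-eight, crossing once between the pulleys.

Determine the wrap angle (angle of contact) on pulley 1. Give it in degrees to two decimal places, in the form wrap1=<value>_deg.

crossed belt: β = asin((r1+r2)/C) = asin(33/89) = 21.7641°
wrap1 = wrap2 = π + 2β = 223.5283°

wrap1=223.53_deg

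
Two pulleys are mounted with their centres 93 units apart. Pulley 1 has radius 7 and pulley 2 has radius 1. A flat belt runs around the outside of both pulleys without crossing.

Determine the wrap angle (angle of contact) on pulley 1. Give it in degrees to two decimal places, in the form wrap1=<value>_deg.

open belt: β = asin((r2−r1)/C) = asin(-6/93) = -3.6991°
wrap1 = π − 2β = 187.3981°
wrap2 = π + 2β = 172.6019°

wrap1=187.40_deg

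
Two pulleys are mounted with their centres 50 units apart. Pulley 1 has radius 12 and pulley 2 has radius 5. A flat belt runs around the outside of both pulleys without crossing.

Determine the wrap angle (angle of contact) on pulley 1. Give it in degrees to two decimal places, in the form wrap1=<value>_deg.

open belt: β = asin((r2−r1)/C) = asin(-7/50) = -8.0478°
wrap1 = π − 2β = 196.0957°
wrap2 = π + 2β = 163.9043°

wrap1=196.10_deg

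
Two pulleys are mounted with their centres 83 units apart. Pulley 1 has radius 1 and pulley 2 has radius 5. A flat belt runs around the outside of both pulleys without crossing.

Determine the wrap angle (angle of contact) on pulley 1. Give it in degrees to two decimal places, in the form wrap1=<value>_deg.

wrap1=174.48_deg

open belt: β = asin((r2−r1)/C) = asin(4/83) = 2.7623°
wrap1 = π − 2β = 174.4754°
wrap2 = π + 2β = 185.5246°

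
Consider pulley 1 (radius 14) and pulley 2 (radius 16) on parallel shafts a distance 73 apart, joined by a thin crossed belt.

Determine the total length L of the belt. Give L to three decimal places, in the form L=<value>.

L=252.760

crossed belt: β = asin((r1+r2)/C) = asin(30/73) = 24.2651°
wrap1 = wrap2 = π + 2β = 228.5302°
tangent length = C·cosβ = 66.5507
L = (r1+r2)·wrap + 2·C·cosβ = 30·3.9886 + 2·66.5507 = 252.7596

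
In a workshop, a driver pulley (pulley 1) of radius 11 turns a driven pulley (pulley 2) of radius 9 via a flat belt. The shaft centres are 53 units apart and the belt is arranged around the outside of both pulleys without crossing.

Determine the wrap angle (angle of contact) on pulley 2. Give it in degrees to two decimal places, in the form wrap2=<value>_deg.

open belt: β = asin((r2−r1)/C) = asin(-2/53) = -2.1626°
wrap1 = π − 2β = 184.3252°
wrap2 = π + 2β = 175.6748°

wrap2=175.67_deg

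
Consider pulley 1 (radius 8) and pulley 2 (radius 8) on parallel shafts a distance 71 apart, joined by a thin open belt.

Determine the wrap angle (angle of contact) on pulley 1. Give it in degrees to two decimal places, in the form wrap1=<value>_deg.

open belt: β = asin((r2−r1)/C) = asin(0/71) = 0.0000°
wrap1 = π − 2β = 180.0000°
wrap2 = π + 2β = 180.0000°

wrap1=180.00_deg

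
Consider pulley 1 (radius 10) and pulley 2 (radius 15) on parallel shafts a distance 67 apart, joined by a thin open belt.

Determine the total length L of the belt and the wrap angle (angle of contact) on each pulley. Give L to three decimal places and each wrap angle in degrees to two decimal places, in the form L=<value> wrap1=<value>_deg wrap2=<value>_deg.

L=212.913 wrap1=171.44_deg wrap2=188.56_deg

open belt: β = asin((r2−r1)/C) = asin(5/67) = 4.2798°
wrap1 = π − 2β = 171.4404°
wrap2 = π + 2β = 188.5596°
tangent length = C·cosβ = 66.8132
L = r1·wrap1 + r2·wrap2 + 2·C·cosβ = 10·2.9922 + 15·3.2910 + 2·66.8132 = 212.9131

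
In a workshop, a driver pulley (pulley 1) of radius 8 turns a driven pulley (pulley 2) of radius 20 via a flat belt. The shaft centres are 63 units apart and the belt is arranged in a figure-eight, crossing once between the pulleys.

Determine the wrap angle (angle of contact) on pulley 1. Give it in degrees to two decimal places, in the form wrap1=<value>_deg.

crossed belt: β = asin((r1+r2)/C) = asin(28/63) = 26.3878°
wrap1 = wrap2 = π + 2β = 232.7756°

wrap1=232.78_deg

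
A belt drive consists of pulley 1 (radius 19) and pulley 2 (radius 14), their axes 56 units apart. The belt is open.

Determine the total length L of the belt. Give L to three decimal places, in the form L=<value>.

L=216.119

open belt: β = asin((r2−r1)/C) = asin(-5/56) = -5.1225°
wrap1 = π − 2β = 190.2450°
wrap2 = π + 2β = 169.7550°
tangent length = C·cosβ = 55.7763
L = r1·wrap1 + r2·wrap2 + 2·C·cosβ = 19·3.3204 + 14·2.9628 + 2·55.7763 = 216.1193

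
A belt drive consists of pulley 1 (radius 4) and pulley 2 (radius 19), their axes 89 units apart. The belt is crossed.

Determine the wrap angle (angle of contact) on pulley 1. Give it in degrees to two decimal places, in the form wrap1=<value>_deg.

crossed belt: β = asin((r1+r2)/C) = asin(23/89) = 14.9767°
wrap1 = wrap2 = π + 2β = 209.9535°

wrap1=209.95_deg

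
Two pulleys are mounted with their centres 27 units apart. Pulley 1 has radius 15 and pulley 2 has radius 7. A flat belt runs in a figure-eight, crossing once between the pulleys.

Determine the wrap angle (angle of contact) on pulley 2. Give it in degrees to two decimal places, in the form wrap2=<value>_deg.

wrap2=289.14_deg

crossed belt: β = asin((r1+r2)/C) = asin(22/27) = 54.5691°
wrap1 = wrap2 = π + 2β = 289.1381°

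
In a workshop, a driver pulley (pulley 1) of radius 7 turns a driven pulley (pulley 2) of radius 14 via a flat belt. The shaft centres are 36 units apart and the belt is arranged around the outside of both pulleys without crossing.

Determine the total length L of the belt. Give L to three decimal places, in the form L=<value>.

L=139.339

open belt: β = asin((r2−r1)/C) = asin(7/36) = 11.2123°
wrap1 = π − 2β = 157.5755°
wrap2 = π + 2β = 202.4245°
tangent length = C·cosβ = 35.3129
L = r1·wrap1 + r2·wrap2 + 2·C·cosβ = 7·2.7502 + 14·3.5330 + 2·35.3129 = 139.3389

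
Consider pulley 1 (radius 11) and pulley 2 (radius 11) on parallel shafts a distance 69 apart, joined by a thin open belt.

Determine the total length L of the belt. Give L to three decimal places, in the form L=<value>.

L=207.115

open belt: β = asin((r2−r1)/C) = asin(0/69) = 0.0000°
wrap1 = π − 2β = 180.0000°
wrap2 = π + 2β = 180.0000°
tangent length = C·cosβ = 69.0000
L = r1·wrap1 + r2·wrap2 + 2·C·cosβ = 11·3.1416 + 11·3.1416 + 2·69.0000 = 207.1150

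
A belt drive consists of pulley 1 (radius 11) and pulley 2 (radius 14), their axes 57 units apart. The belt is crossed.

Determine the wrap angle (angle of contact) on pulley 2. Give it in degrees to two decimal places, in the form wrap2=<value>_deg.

wrap2=232.03_deg

crossed belt: β = asin((r1+r2)/C) = asin(25/57) = 26.0144°
wrap1 = wrap2 = π + 2β = 232.0287°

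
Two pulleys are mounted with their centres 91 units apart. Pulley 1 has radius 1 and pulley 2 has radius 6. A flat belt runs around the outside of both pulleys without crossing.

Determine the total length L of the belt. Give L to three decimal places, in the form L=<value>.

L=204.266

open belt: β = asin((r2−r1)/C) = asin(5/91) = 3.1497°
wrap1 = π − 2β = 173.7006°
wrap2 = π + 2β = 186.2994°
tangent length = C·cosβ = 90.8625
L = r1·wrap1 + r2·wrap2 + 2·C·cosβ = 1·3.0316 + 6·3.2515 + 2·90.8625 = 204.2659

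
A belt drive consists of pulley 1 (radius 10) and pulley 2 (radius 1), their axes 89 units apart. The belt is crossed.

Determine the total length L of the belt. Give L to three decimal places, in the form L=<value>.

L=213.919

crossed belt: β = asin((r1+r2)/C) = asin(11/89) = 7.0997°
wrap1 = wrap2 = π + 2β = 194.1993°
tangent length = C·cosβ = 88.3176
L = (r1+r2)·wrap + 2·C·cosβ = 11·3.3894 + 2·88.3176 = 213.9188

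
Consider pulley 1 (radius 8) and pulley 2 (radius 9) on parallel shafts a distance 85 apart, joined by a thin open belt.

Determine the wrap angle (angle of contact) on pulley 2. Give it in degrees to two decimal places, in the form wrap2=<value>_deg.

wrap2=181.35_deg

open belt: β = asin((r2−r1)/C) = asin(1/85) = 0.6741°
wrap1 = π − 2β = 178.6518°
wrap2 = π + 2β = 181.3482°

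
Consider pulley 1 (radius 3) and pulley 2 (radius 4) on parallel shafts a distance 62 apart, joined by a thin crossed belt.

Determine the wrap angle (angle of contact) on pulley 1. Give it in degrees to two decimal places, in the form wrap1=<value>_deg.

crossed belt: β = asin((r1+r2)/C) = asin(7/62) = 6.4827°
wrap1 = wrap2 = π + 2β = 192.9654°

wrap1=192.97_deg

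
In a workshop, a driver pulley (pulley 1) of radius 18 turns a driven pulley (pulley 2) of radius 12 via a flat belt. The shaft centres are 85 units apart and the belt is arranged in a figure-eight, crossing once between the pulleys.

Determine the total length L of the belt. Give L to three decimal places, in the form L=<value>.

crossed belt: β = asin((r1+r2)/C) = asin(30/85) = 20.6673°
wrap1 = wrap2 = π + 2β = 221.3346°
tangent length = C·cosβ = 79.5299
L = (r1+r2)·wrap + 2·C·cosβ = 30·3.8630 + 2·79.5299 = 274.9503

L=274.950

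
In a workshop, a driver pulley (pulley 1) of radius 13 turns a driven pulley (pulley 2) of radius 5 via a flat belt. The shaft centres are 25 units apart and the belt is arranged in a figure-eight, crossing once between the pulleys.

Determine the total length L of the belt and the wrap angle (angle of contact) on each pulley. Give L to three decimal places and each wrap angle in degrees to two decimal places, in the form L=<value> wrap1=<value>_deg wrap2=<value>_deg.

crossed belt: β = asin((r1+r2)/C) = asin(18/25) = 46.0545°
wrap1 = wrap2 = π + 2β = 272.1090°
tangent length = C·cosβ = 17.3494
L = (r1+r2)·wrap + 2·C·cosβ = 18·4.7492 + 2·17.3494 = 120.1843

L=120.184 wrap1=272.11_deg wrap2=272.11_deg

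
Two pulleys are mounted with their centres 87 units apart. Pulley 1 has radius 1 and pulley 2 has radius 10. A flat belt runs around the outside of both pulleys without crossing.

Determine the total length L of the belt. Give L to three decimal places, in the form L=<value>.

open belt: β = asin((r2−r1)/C) = asin(9/87) = 5.9378°
wrap1 = π − 2β = 168.1245°
wrap2 = π + 2β = 191.8755°
tangent length = C·cosβ = 86.5332
L = r1·wrap1 + r2·wrap2 + 2·C·cosβ = 1·2.9343 + 10·3.3489 + 2·86.5332 = 209.4894

L=209.489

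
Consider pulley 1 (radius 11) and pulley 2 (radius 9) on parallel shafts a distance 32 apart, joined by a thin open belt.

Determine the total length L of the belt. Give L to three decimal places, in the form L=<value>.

open belt: β = asin((r2−r1)/C) = asin(-2/32) = -3.5833°
wrap1 = π − 2β = 187.1666°
wrap2 = π + 2β = 172.8334°
tangent length = C·cosβ = 31.9374
L = r1·wrap1 + r2·wrap2 + 2·C·cosβ = 11·3.2667 + 9·3.0165 + 2·31.9374 = 126.9569

L=126.957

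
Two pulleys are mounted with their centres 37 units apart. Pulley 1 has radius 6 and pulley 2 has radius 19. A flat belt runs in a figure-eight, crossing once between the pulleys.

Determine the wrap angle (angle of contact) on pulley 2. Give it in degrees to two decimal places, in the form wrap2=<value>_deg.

wrap2=265.01_deg

crossed belt: β = asin((r1+r2)/C) = asin(25/37) = 42.5066°
wrap1 = wrap2 = π + 2β = 265.0133°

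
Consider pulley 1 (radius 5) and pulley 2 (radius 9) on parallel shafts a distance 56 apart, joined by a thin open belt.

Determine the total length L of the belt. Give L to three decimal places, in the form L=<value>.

L=156.268

open belt: β = asin((r2−r1)/C) = asin(4/56) = 4.0960°
wrap1 = π − 2β = 171.8079°
wrap2 = π + 2β = 188.1921°
tangent length = C·cosβ = 55.8570
L = r1·wrap1 + r2·wrap2 + 2·C·cosβ = 5·2.9986 + 9·3.2846 + 2·55.8570 = 156.2681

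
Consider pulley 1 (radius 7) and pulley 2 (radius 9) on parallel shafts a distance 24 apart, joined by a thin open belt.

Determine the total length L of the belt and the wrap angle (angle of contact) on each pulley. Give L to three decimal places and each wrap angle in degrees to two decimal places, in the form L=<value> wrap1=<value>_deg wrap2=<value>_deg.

open belt: β = asin((r2−r1)/C) = asin(2/24) = 4.7802°
wrap1 = π − 2β = 170.4396°
wrap2 = π + 2β = 189.5604°
tangent length = C·cosβ = 23.9165
L = r1·wrap1 + r2·wrap2 + 2·C·cosβ = 7·2.9747 + 9·3.3085 + 2·23.9165 = 98.4322

L=98.432 wrap1=170.44_deg wrap2=189.56_deg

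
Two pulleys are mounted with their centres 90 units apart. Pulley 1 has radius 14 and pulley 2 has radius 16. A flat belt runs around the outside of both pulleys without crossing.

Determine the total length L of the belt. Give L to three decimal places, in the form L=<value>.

open belt: β = asin((r2−r1)/C) = asin(2/90) = 1.2733°
wrap1 = π − 2β = 177.4533°
wrap2 = π + 2β = 182.5467°
tangent length = C·cosβ = 89.9778
L = r1·wrap1 + r2·wrap2 + 2·C·cosβ = 14·3.0971 + 16·3.1860 + 2·89.9778 = 274.2922

L=274.292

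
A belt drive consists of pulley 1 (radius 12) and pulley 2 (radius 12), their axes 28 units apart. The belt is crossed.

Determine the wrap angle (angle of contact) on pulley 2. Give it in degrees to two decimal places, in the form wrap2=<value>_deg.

crossed belt: β = asin((r1+r2)/C) = asin(24/28) = 58.9973°
wrap1 = wrap2 = π + 2β = 297.9946°

wrap2=297.99_deg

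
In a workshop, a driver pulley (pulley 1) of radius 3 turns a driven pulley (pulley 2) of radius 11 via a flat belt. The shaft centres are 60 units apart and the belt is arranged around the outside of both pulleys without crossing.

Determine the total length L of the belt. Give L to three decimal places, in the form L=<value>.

L=165.051

open belt: β = asin((r2−r1)/C) = asin(8/60) = 7.6623°
wrap1 = π − 2β = 164.6755°
wrap2 = π + 2β = 195.3245°
tangent length = C·cosβ = 59.4643
L = r1·wrap1 + r2·wrap2 + 2·C·cosβ = 3·2.8741 + 11·3.4091 + 2·59.4643 = 165.0506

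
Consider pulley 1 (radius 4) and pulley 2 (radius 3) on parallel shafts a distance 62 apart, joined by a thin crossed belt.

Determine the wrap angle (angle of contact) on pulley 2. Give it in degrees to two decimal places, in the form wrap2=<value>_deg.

wrap2=192.97_deg

crossed belt: β = asin((r1+r2)/C) = asin(7/62) = 6.4827°
wrap1 = wrap2 = π + 2β = 192.9654°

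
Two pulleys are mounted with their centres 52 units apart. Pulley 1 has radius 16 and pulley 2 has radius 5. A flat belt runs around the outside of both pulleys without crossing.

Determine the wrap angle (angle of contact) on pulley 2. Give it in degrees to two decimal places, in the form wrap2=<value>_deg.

wrap2=155.57_deg

open belt: β = asin((r2−r1)/C) = asin(-11/52) = -12.2125°
wrap1 = π − 2β = 204.4251°
wrap2 = π + 2β = 155.5749°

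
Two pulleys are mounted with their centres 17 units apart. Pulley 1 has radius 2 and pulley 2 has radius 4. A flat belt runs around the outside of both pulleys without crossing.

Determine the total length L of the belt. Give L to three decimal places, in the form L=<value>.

open belt: β = asin((r2−r1)/C) = asin(2/17) = 6.7563°
wrap1 = π − 2β = 166.4873°
wrap2 = π + 2β = 193.5127°
tangent length = C·cosβ = 16.8819
L = r1·wrap1 + r2·wrap2 + 2·C·cosβ = 2·2.9058 + 4·3.3774 + 2·16.8819 = 53.0851

L=53.085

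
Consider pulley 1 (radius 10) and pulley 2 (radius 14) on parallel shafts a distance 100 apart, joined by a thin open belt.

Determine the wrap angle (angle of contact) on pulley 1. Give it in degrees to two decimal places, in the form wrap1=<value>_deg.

wrap1=175.42_deg

open belt: β = asin((r2−r1)/C) = asin(4/100) = 2.2924°
wrap1 = π − 2β = 175.4151°
wrap2 = π + 2β = 184.5849°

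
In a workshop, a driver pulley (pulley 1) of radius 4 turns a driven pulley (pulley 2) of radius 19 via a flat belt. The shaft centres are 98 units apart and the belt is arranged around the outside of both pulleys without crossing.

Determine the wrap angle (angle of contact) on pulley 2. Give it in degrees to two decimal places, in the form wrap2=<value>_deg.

open belt: β = asin((r2−r1)/C) = asin(15/98) = 8.8044°
wrap1 = π − 2β = 162.3913°
wrap2 = π + 2β = 197.6087°

wrap2=197.61_deg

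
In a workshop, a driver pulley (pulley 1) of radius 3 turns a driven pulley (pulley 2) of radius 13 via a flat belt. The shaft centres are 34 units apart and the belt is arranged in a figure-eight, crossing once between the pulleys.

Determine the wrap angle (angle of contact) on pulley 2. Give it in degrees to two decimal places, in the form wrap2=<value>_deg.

crossed belt: β = asin((r1+r2)/C) = asin(16/34) = 28.0725°
wrap1 = wrap2 = π + 2β = 236.1450°

wrap2=236.14_deg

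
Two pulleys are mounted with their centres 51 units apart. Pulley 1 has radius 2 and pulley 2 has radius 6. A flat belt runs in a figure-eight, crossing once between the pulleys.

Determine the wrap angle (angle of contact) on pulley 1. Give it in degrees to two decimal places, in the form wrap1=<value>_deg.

wrap1=198.05_deg

crossed belt: β = asin((r1+r2)/C) = asin(8/51) = 9.0248°
wrap1 = wrap2 = π + 2β = 198.0497°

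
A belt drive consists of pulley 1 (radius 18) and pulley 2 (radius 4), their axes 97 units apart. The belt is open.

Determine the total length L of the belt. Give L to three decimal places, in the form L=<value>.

open belt: β = asin((r2−r1)/C) = asin(-14/97) = -8.2985°
wrap1 = π − 2β = 196.5970°
wrap2 = π + 2β = 163.4030°
tangent length = C·cosβ = 95.9844
L = r1·wrap1 + r2·wrap2 + 2·C·cosβ = 18·3.4313 + 4·2.8519 + 2·95.9844 = 265.1392

L=265.139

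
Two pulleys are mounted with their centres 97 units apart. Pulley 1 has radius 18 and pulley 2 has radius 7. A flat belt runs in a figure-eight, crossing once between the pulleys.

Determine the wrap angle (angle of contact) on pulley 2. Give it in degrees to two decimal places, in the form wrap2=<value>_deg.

wrap2=209.87_deg

crossed belt: β = asin((r1+r2)/C) = asin(25/97) = 14.9355°
wrap1 = wrap2 = π + 2β = 209.8711°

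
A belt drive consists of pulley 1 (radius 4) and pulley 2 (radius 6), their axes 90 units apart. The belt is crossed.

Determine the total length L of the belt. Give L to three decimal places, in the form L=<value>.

L=212.528

crossed belt: β = asin((r1+r2)/C) = asin(10/90) = 6.3794°
wrap1 = wrap2 = π + 2β = 192.7587°
tangent length = C·cosβ = 89.4427
L = (r1+r2)·wrap + 2·C·cosβ = 10·3.3643 + 2·89.4427 = 212.5282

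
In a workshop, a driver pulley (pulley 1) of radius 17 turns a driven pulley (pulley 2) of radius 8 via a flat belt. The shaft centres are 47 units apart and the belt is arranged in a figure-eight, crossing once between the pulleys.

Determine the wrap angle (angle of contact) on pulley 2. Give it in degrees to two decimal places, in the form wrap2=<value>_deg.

wrap2=244.27_deg

crossed belt: β = asin((r1+r2)/C) = asin(25/47) = 32.1349°
wrap1 = wrap2 = π + 2β = 244.2699°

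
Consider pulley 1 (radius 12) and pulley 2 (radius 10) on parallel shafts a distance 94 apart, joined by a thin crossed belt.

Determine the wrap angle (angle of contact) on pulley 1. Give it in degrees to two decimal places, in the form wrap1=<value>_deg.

crossed belt: β = asin((r1+r2)/C) = asin(22/94) = 13.5352°
wrap1 = wrap2 = π + 2β = 207.0704°

wrap1=207.07_deg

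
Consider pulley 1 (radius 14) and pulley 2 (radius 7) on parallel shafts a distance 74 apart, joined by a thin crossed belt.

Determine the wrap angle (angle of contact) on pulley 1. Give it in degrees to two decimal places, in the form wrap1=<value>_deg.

wrap1=212.97_deg

crossed belt: β = asin((r1+r2)/C) = asin(21/74) = 16.4862°
wrap1 = wrap2 = π + 2β = 212.9723°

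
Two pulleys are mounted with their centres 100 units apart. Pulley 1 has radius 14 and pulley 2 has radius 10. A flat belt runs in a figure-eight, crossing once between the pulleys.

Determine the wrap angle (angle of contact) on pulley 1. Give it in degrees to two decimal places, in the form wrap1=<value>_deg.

crossed belt: β = asin((r1+r2)/C) = asin(24/100) = 13.8865°
wrap1 = wrap2 = π + 2β = 207.7731°

wrap1=207.77_deg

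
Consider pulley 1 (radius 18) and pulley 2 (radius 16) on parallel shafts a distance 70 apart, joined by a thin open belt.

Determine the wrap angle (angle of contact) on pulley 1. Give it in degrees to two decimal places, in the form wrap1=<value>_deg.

wrap1=183.27_deg

open belt: β = asin((r2−r1)/C) = asin(-2/70) = -1.6372°
wrap1 = π − 2β = 183.2745°
wrap2 = π + 2β = 176.7255°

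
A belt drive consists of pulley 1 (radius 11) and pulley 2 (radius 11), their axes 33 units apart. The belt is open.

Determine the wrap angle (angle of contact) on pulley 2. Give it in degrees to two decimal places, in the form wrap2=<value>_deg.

wrap2=180.00_deg

open belt: β = asin((r2−r1)/C) = asin(0/33) = 0.0000°
wrap1 = π − 2β = 180.0000°
wrap2 = π + 2β = 180.0000°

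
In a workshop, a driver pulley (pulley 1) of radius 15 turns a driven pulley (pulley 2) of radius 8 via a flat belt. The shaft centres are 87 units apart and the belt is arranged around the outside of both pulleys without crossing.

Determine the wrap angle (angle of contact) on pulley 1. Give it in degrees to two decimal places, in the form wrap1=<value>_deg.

open belt: β = asin((r2−r1)/C) = asin(-7/87) = -4.6150°
wrap1 = π − 2β = 189.2300°
wrap2 = π + 2β = 170.7700°

wrap1=189.23_deg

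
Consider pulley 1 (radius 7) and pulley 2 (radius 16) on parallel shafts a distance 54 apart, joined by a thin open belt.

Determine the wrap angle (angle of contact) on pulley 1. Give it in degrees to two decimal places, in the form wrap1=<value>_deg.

wrap1=160.81_deg

open belt: β = asin((r2−r1)/C) = asin(9/54) = 9.5941°
wrap1 = π − 2β = 160.8119°
wrap2 = π + 2β = 199.1881°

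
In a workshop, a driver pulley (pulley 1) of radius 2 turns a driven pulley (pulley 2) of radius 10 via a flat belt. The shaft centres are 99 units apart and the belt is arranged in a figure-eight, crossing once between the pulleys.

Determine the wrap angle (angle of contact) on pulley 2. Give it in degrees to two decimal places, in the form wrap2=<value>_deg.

crossed belt: β = asin((r1+r2)/C) = asin(12/99) = 6.9621°
wrap1 = wrap2 = π + 2β = 193.9241°

wrap2=193.92_deg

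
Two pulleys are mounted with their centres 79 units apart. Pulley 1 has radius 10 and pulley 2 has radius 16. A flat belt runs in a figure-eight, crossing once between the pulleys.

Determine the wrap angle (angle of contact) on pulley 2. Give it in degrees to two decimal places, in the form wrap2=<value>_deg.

wrap2=218.43_deg

crossed belt: β = asin((r1+r2)/C) = asin(26/79) = 19.2150°
wrap1 = wrap2 = π + 2β = 218.4300°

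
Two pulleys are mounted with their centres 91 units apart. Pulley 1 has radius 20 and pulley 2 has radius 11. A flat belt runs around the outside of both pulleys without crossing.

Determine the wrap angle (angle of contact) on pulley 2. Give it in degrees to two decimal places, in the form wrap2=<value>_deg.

open belt: β = asin((r2−r1)/C) = asin(-9/91) = -5.6759°
wrap1 = π − 2β = 191.3518°
wrap2 = π + 2β = 168.6482°

wrap2=168.65_deg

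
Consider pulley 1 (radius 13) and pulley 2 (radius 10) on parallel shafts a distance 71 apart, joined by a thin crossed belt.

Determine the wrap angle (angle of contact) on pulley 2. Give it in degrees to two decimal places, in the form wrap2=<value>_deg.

crossed belt: β = asin((r1+r2)/C) = asin(23/71) = 18.9016°
wrap1 = wrap2 = π + 2β = 217.8032°

wrap2=217.80_deg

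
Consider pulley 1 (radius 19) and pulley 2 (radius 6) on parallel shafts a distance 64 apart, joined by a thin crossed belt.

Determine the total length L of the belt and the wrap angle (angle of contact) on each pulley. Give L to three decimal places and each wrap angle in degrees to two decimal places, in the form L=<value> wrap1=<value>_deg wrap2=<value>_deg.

crossed belt: β = asin((r1+r2)/C) = asin(25/64) = 22.9934°
wrap1 = wrap2 = π + 2β = 225.9868°
tangent length = C·cosβ = 58.9152
L = (r1+r2)·wrap + 2·C·cosβ = 25·3.9442 + 2·58.9152 = 216.4357

L=216.436 wrap1=225.99_deg wrap2=225.99_deg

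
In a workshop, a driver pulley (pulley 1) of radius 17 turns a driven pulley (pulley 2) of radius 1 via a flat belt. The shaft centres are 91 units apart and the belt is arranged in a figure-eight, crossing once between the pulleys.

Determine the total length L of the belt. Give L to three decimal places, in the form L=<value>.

crossed belt: β = asin((r1+r2)/C) = asin(18/91) = 11.4085°
wrap1 = wrap2 = π + 2β = 202.8169°
tangent length = C·cosβ = 89.2020
L = (r1+r2)·wrap + 2·C·cosβ = 18·3.5398 + 2·89.2020 = 242.1209

L=242.121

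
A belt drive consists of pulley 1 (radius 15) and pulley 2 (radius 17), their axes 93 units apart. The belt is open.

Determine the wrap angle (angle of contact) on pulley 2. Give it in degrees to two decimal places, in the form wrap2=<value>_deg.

open belt: β = asin((r2−r1)/C) = asin(2/93) = 1.2323°
wrap1 = π − 2β = 177.5355°
wrap2 = π + 2β = 182.4645°

wrap2=182.46_deg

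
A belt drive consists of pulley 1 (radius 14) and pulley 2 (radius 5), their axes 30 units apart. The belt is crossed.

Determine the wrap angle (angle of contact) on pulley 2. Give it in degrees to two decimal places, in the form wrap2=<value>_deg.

wrap2=258.59_deg

crossed belt: β = asin((r1+r2)/C) = asin(19/30) = 39.2965°
wrap1 = wrap2 = π + 2β = 258.5930°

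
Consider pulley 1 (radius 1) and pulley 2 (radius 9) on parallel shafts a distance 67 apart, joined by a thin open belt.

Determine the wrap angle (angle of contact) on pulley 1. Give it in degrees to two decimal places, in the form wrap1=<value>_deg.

open belt: β = asin((r2−r1)/C) = asin(8/67) = 6.8576°
wrap1 = π − 2β = 166.2847°
wrap2 = π + 2β = 193.7153°

wrap1=166.28_deg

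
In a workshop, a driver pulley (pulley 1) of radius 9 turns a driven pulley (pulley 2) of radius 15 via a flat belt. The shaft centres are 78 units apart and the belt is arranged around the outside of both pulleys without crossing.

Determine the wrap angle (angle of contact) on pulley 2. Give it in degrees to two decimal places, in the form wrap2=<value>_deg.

open belt: β = asin((r2−r1)/C) = asin(6/78) = 4.4117°
wrap1 = π − 2β = 171.1765°
wrap2 = π + 2β = 188.8235°

wrap2=188.82_deg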